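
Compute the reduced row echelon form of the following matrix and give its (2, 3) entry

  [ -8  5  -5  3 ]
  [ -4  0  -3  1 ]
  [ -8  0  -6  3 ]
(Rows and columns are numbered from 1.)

1/5

r1 ← -1/8·r1
r2 ← r2 + 4·r1
r3 ← r3 + 8·r1
r2 ← -2/5·r2
r3 ← r3 + 5·r2
r2 ← r2 − 1/5·r3
r1 ← r1 + 3/8·r3
r1 ← r1 + 5/8·r2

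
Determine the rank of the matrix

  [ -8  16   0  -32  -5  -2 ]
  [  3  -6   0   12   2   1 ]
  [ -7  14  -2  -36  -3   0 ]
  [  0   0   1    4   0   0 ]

rank = 4

R1 -> -1/8·R1
  [  1  -2   0    4  5/8  1/4 ]
  [  3  -6   0   12    2    1 ]
  [ -7  14  -2  -36   -3    0 ]
  [  0   0   1    4    0    0 ]
R2 -> R2 − 3·R1
  [  1  -2   0    4  5/8  1/4 ]
  [  0   0   0    0  1/8  1/4 ]
  [ -7  14  -2  -36   -3    0 ]
  [  0   0   1    4    0    0 ]
R3 -> R3 + 7·R1
  [ 1  -2   0   4   5/8  1/4 ]
  [ 0   0   0   0   1/8  1/4 ]
  [ 0   0  -2  -8  11/8  7/4 ]
  [ 0   0   1   4     0    0 ]
R2 <=> R3
  [ 1  -2   0   4   5/8  1/4 ]
  [ 0   0  -2  -8  11/8  7/4 ]
  [ 0   0   0   0   1/8  1/4 ]
  [ 0   0   1   4     0    0 ]
R2 -> -1/2·R2
  [ 1  -2  0  4     5/8   1/4 ]
  [ 0   0  1  4  -11/16  -7/8 ]
  [ 0   0  0  0     1/8   1/4 ]
  [ 0   0  1  4       0     0 ]
R4 -> R4 − R2
  [ 1  -2  0  4     5/8   1/4 ]
  [ 0   0  1  4  -11/16  -7/8 ]
  [ 0   0  0  0     1/8   1/4 ]
  [ 0   0  0  0   11/16   7/8 ]
R3 -> 8·R3
  [ 1  -2  0  4     5/8   1/4 ]
  [ 0   0  1  4  -11/16  -7/8 ]
  [ 0   0  0  0       1     2 ]
  [ 0   0  0  0   11/16   7/8 ]
R4 -> R4 − 11/16·R3
  [ 1  -2  0  4     5/8   1/4 ]
  [ 0   0  1  4  -11/16  -7/8 ]
  [ 0   0  0  0       1     2 ]
  [ 0   0  0  0       0  -1/2 ]
R4 -> -2·R4
  [ 1  -2  0  4     5/8   1/4 ]
  [ 0   0  1  4  -11/16  -7/8 ]
  [ 0   0  0  0       1     2 ]
  [ 0   0  0  0       0     1 ]
R3 -> R3 − 2·R4
  [ 1  -2  0  4     5/8   1/4 ]
  [ 0   0  1  4  -11/16  -7/8 ]
  [ 0   0  0  0       1     0 ]
  [ 0   0  0  0       0     1 ]
R2 -> R2 + 7/8·R4
  [ 1  -2  0  4     5/8  1/4 ]
  [ 0   0  1  4  -11/16    0 ]
  [ 0   0  0  0       1    0 ]
  [ 0   0  0  0       0    1 ]
R1 -> R1 − 1/4·R4
  [ 1  -2  0  4     5/8  0 ]
  [ 0   0  1  4  -11/16  0 ]
  [ 0   0  0  0       1  0 ]
  [ 0   0  0  0       0  1 ]
R2 -> R2 + 11/16·R3
  [ 1  -2  0  4  5/8  0 ]
  [ 0   0  1  4    0  0 ]
  [ 0   0  0  0    1  0 ]
  [ 0   0  0  0    0  1 ]
R1 -> R1 − 5/8·R3
  [ 1  -2  0  4  0  0 ]
  [ 0   0  1  4  0  0 ]
  [ 0   0  0  0  1  0 ]
  [ 0   0  0  0  0  1 ]
The reduced form has 4 nonzero rows.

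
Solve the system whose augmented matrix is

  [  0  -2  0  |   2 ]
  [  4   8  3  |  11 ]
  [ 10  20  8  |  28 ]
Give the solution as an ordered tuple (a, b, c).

(4, -1, 1)

R1 <-> R2
  [  4   8  3  |  11 ]
  [  0  -2  0  |   2 ]
  [ 10  20  8  |  28 ]
R1 ← 1/4·R1
  [  1   2  3/4  |  11/4 ]
  [  0  -2    0  |     2 ]
  [ 10  20    8  |    28 ]
R3 ← R3 − 10·R1
  [ 1   2  3/4  |  11/4 ]
  [ 0  -2    0  |     2 ]
  [ 0   0  1/2  |   1/2 ]
R2 ← -1/2·R2
  [ 1  2  3/4  |  11/4 ]
  [ 0  1    0  |    -1 ]
  [ 0  0  1/2  |   1/2 ]
R3 ← 2·R3
  [ 1  2  3/4  |  11/4 ]
  [ 0  1    0  |    -1 ]
  [ 0  0    1  |     1 ]
R1 ← R1 − 3/4·R3
  [ 1  2  0  |   2 ]
  [ 0  1  0  |  -1 ]
  [ 0  0  1  |   1 ]
R1 ← R1 − 2·R2
  [ 1  0  0  |   4 ]
  [ 0  1  0  |  -1 ]
  [ 0  0  1  |   1 ]
Reading off the last column: a = 4, b = -1, c = 1.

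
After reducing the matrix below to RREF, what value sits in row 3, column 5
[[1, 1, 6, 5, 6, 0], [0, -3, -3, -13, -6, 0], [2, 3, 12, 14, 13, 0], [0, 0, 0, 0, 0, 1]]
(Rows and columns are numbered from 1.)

1

R3 → R3 − 2·R1
  [ 1   1   6    5   6  0 ]
  [ 0  -3  -3  -13  -6  0 ]
  [ 0   1   0    4   1  0 ]
  [ 0   0   0    0   0  1 ]
R2 → -1/3·R2
  [ 1  1  6     5  6  0 ]
  [ 0  1  1  13/3  2  0 ]
  [ 0  1  0     4  1  0 ]
  [ 0  0  0     0  0  1 ]
R3 → R3 − R2
  [ 1  1   6     5   6  0 ]
  [ 0  1   1  13/3   2  0 ]
  [ 0  0  -1  -1/3  -1  0 ]
  [ 0  0   0     0   0  1 ]
R3 → -1·R3
  [ 1  1  6     5  6  0 ]
  [ 0  1  1  13/3  2  0 ]
  [ 0  0  1   1/3  1  0 ]
  [ 0  0  0     0  0  1 ]
R2 → R2 − R3
  [ 1  1  6    5  6  0 ]
  [ 0  1  0    4  1  0 ]
  [ 0  0  1  1/3  1  0 ]
  [ 0  0  0    0  0  1 ]
R1 → R1 − 6·R3
  [ 1  1  0    3  0  0 ]
  [ 0  1  0    4  1  0 ]
  [ 0  0  1  1/3  1  0 ]
  [ 0  0  0    0  0  1 ]
R1 → R1 − R2
  [ 1  0  0   -1  -1  0 ]
  [ 0  1  0    4   1  0 ]
  [ 0  0  1  1/3   1  0 ]
  [ 0  0  0    0   0  1 ]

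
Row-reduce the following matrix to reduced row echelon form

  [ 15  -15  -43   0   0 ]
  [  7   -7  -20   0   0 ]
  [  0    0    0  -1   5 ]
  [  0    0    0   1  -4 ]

[[1, -1, 0, 0, 0], [0, 0, 1, 0, 0], [0, 0, 0, 1, 0], [0, 0, 0, 0, 1]]

ρ1 ← 1/15·ρ1
  [ 1  -1  -43/15   0   0 ]
  [ 7  -7     -20   0   0 ]
  [ 0   0       0  -1   5 ]
  [ 0   0       0   1  -4 ]
ρ2 ← ρ2 − 7·ρ1
  [ 1  -1  -43/15   0   0 ]
  [ 0   0    1/15   0   0 ]
  [ 0   0       0  -1   5 ]
  [ 0   0       0   1  -4 ]
ρ2 ← 15·ρ2
  [ 1  -1  -43/15   0   0 ]
  [ 0   0       1   0   0 ]
  [ 0   0       0  -1   5 ]
  [ 0   0       0   1  -4 ]
ρ3 ← -1·ρ3
  [ 1  -1  -43/15  0   0 ]
  [ 0   0       1  0   0 ]
  [ 0   0       0  1  -5 ]
  [ 0   0       0  1  -4 ]
ρ4 ← ρ4 − ρ3
  [ 1  -1  -43/15  0   0 ]
  [ 0   0       1  0   0 ]
  [ 0   0       0  1  -5 ]
  [ 0   0       0  0   1 ]
ρ3 ← ρ3 + 5·ρ4
  [ 1  -1  -43/15  0  0 ]
  [ 0   0       1  0  0 ]
  [ 0   0       0  1  0 ]
  [ 0   0       0  0  1 ]
ρ1 ← ρ1 + 43/15·ρ2
  [ 1  -1  0  0  0 ]
  [ 0   0  1  0  0 ]
  [ 0   0  0  1  0 ]
  [ 0   0  0  0  1 ]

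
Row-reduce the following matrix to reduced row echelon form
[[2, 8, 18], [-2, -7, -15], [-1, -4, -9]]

ρ1 → 1/2·ρ1
ρ2 → ρ2 + 2·ρ1
ρ3 → ρ3 + ρ1
ρ1 → ρ1 − 4·ρ2

[[1, 0, -3], [0, 1, 3], [0, 0, 0]]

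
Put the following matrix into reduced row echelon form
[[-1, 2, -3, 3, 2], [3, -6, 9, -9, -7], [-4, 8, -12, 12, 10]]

[[1, -2, 3, -3, 0], [0, 0, 0, 0, 1], [0, 0, 0, 0, 0]]

R1 := -1·R1
  [  1  -2    3  -3  -2 ]
  [  3  -6    9  -9  -7 ]
  [ -4   8  -12  12  10 ]
R2 := R2 − 3·R1
  [  1  -2    3  -3  -2 ]
  [  0   0    0   0  -1 ]
  [ -4   8  -12  12  10 ]
R3 := R3 + 4·R1
  [ 1  -2  3  -3  -2 ]
  [ 0   0  0   0  -1 ]
  [ 0   0  0   0   2 ]
R2 := -1·R2
  [ 1  -2  3  -3  -2 ]
  [ 0   0  0   0   1 ]
  [ 0   0  0   0   2 ]
R3 := R3 − 2·R2
  [ 1  -2  3  -3  -2 ]
  [ 0   0  0   0   1 ]
  [ 0   0  0   0   0 ]
R1 := R1 + 2·R2
  [ 1  -2  3  -3  0 ]
  [ 0   0  0   0  1 ]
  [ 0   0  0   0  0 ]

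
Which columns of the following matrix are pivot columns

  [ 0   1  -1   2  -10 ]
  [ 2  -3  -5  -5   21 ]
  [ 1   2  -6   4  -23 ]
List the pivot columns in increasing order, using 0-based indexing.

r1 <=> r2
  [ 2  -3  -5  -5   21 ]
  [ 0   1  -1   2  -10 ]
  [ 1   2  -6   4  -23 ]
r1 ← 1/2·r1
  [ 1  -3/2  -5/2  -5/2  21/2 ]
  [ 0     1    -1     2   -10 ]
  [ 1     2    -6     4   -23 ]
r3 ← r3 − r1
  [ 1  -3/2  -5/2  -5/2   21/2 ]
  [ 0     1    -1     2    -10 ]
  [ 0   7/2  -7/2  13/2  -67/2 ]
r3 ← r3 − 7/2·r2
  [ 1  -3/2  -5/2  -5/2  21/2 ]
  [ 0     1    -1     2   -10 ]
  [ 0     0     0  -1/2   3/2 ]
r3 ← -2·r3
  [ 1  -3/2  -5/2  -5/2  21/2 ]
  [ 0     1    -1     2   -10 ]
  [ 0     0     0     1    -3 ]
r2 ← r2 − 2·r3
  [ 1  -3/2  -5/2  -5/2  21/2 ]
  [ 0     1    -1     0    -4 ]
  [ 0     0     0     1    -3 ]
r1 ← r1 + 5/2·r3
  [ 1  -3/2  -5/2  0   3 ]
  [ 0     1    -1  0  -4 ]
  [ 0     0     0  1  -3 ]
r1 ← r1 + 3/2·r2
  [ 1  0  -4  0  -3 ]
  [ 0  1  -1  0  -4 ]
  [ 0  0   0  1  -3 ]
Pivot columns are the columns containing a leading 1.

0, 1, 3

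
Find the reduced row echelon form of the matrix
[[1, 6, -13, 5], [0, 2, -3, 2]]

R2 := 1/2·R2
  [ 1  6   -13  5 ]
  [ 0  1  -3/2  1 ]
R1 := R1 − 6·R2
  [ 1  0    -4  -1 ]
  [ 0  1  -3/2   1 ]

[[1, 0, -4, -1], [0, 1, -3/2, 1]]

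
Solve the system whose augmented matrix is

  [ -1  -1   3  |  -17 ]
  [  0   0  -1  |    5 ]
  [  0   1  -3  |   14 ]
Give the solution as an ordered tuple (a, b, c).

(3, -1, -5)

ρ1 -> -1·ρ1
ρ2 <-> ρ3
ρ3 -> -1·ρ3
ρ2 -> ρ2 + 3·ρ3
ρ1 -> ρ1 + 3·ρ3
ρ1 -> ρ1 − ρ2
Reading off the last column: a = 3, b = -1, c = -5.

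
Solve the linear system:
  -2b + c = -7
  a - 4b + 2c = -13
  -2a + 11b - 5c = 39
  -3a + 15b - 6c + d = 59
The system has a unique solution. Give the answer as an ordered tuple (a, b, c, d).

(1, 6, 5, 2)

Form the augmented matrix and row-reduce:
  [  0  -2   1  0  |   -7 ]
  [  1  -4   2  0  |  -13 ]
  [ -2  11  -5  0  |   39 ]
  [ -3  15  -6  1  |   59 ]
Swap r1 and r2.
  [  1  -4   2  0  |  -13 ]
  [  0  -2   1  0  |   -7 ]
  [ -2  11  -5  0  |   39 ]
  [ -3  15  -6  1  |   59 ]
Add 2 times r1 to r3.
  [  1  -4   2  0  |  -13 ]
  [  0  -2   1  0  |   -7 ]
  [  0   3  -1  0  |   13 ]
  [ -3  15  -6  1  |   59 ]
Add 3 times r1 to r4.
  [ 1  -4   2  0  |  -13 ]
  [ 0  -2   1  0  |   -7 ]
  [ 0   3  -1  0  |   13 ]
  [ 0   3   0  1  |   20 ]
Multiply r2 by -1/2.
  [ 1  -4     2  0  |  -13 ]
  [ 0   1  -1/2  0  |  7/2 ]
  [ 0   3    -1  0  |   13 ]
  [ 0   3     0  1  |   20 ]
Subtract 3 times r2 from r3.
  [ 1  -4     2  0  |  -13 ]
  [ 0   1  -1/2  0  |  7/2 ]
  [ 0   0   1/2  0  |  5/2 ]
  [ 0   3     0  1  |   20 ]
Subtract 3 times r2 from r4.
  [ 1  -4     2  0  |   -13 ]
  [ 0   1  -1/2  0  |   7/2 ]
  [ 0   0   1/2  0  |   5/2 ]
  [ 0   0   3/2  1  |  19/2 ]
Multiply r3 by 2.
  [ 1  -4     2  0  |   -13 ]
  [ 0   1  -1/2  0  |   7/2 ]
  [ 0   0     1  0  |     5 ]
  [ 0   0   3/2  1  |  19/2 ]
Subtract 3/2 times r3 from r4.
  [ 1  -4     2  0  |  -13 ]
  [ 0   1  -1/2  0  |  7/2 ]
  [ 0   0     1  0  |    5 ]
  [ 0   0     0  1  |    2 ]
Add 1/2 times r3 to r2.
  [ 1  -4  2  0  |  -13 ]
  [ 0   1  0  0  |    6 ]
  [ 0   0  1  0  |    5 ]
  [ 0   0  0  1  |    2 ]
Subtract 2 times r3 from r1.
  [ 1  -4  0  0  |  -23 ]
  [ 0   1  0  0  |    6 ]
  [ 0   0  1  0  |    5 ]
  [ 0   0  0  1  |    2 ]
Add 4 times r2 to r1.
  [ 1  0  0  0  |  1 ]
  [ 0  1  0  0  |  6 ]
  [ 0  0  1  0  |  5 ]
  [ 0  0  0  1  |  2 ]
Reading off the last column: a = 1, b = 6, c = 5, d = 2.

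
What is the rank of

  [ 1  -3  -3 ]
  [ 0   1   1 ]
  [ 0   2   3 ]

rank = 3

r3 -> r3 − 2·r2
  [ 1  -3  -3 ]
  [ 0   1   1 ]
  [ 0   0   1 ]
r2 -> r2 − r3
  [ 1  -3  -3 ]
  [ 0   1   0 ]
  [ 0   0   1 ]
r1 -> r1 + 3·r3
  [ 1  -3  0 ]
  [ 0   1  0 ]
  [ 0   0  1 ]
r1 -> r1 + 3·r2
  [ 1  0  0 ]
  [ 0  1  0 ]
  [ 0  0  1 ]
The reduced form has 3 nonzero rows.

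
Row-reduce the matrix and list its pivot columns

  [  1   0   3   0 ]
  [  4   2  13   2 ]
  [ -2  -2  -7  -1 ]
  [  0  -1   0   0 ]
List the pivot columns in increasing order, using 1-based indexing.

ρ2 -> ρ2 − 4·ρ1
  [  1   0   3   0 ]
  [  0   2   1   2 ]
  [ -2  -2  -7  -1 ]
  [  0  -1   0   0 ]
ρ3 -> ρ3 + 2·ρ1
  [ 1   0   3   0 ]
  [ 0   2   1   2 ]
  [ 0  -2  -1  -1 ]
  [ 0  -1   0   0 ]
ρ2 -> 1/2·ρ2
  [ 1   0    3   0 ]
  [ 0   1  1/2   1 ]
  [ 0  -2   -1  -1 ]
  [ 0  -1    0   0 ]
ρ3 -> ρ3 + 2·ρ2
  [ 1   0    3  0 ]
  [ 0   1  1/2  1 ]
  [ 0   0    0  1 ]
  [ 0  -1    0  0 ]
ρ4 -> ρ4 + ρ2
  [ 1  0    3  0 ]
  [ 0  1  1/2  1 ]
  [ 0  0    0  1 ]
  [ 0  0  1/2  1 ]
ρ3 <=> ρ4
  [ 1  0    3  0 ]
  [ 0  1  1/2  1 ]
  [ 0  0  1/2  1 ]
  [ 0  0    0  1 ]
ρ3 -> 2·ρ3
  [ 1  0    3  0 ]
  [ 0  1  1/2  1 ]
  [ 0  0    1  2 ]
  [ 0  0    0  1 ]
ρ3 -> ρ3 − 2·ρ4
  [ 1  0    3  0 ]
  [ 0  1  1/2  1 ]
  [ 0  0    1  0 ]
  [ 0  0    0  1 ]
ρ2 -> ρ2 − ρ4
  [ 1  0    3  0 ]
  [ 0  1  1/2  0 ]
  [ 0  0    1  0 ]
  [ 0  0    0  1 ]
ρ2 -> ρ2 − 1/2·ρ3
  [ 1  0  3  0 ]
  [ 0  1  0  0 ]
  [ 0  0  1  0 ]
  [ 0  0  0  1 ]
ρ1 -> ρ1 − 3·ρ3
  [ 1  0  0  0 ]
  [ 0  1  0  0 ]
  [ 0  0  1  0 ]
  [ 0  0  0  1 ]
Pivot columns are the columns containing a leading 1.

1, 2, 3, 4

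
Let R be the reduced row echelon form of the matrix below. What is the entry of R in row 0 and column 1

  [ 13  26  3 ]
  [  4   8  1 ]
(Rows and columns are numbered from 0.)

Multiply ρ1 by 1/13.
Subtract 4 times ρ1 from ρ2.
Multiply ρ2 by 13.
Subtract 3/13 times ρ2 from ρ1.

2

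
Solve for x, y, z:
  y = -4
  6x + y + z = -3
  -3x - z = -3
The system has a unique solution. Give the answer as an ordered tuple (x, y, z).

(-2/3, -4, 5)

Form the augmented matrix and row-reduce:
  [  0  1   0  |  -4 ]
  [  6  1   1  |  -3 ]
  [ -3  0  -1  |  -3 ]
r1 <=> r2
  [  6  1   1  |  -3 ]
  [  0  1   0  |  -4 ]
  [ -3  0  -1  |  -3 ]
r1 -> 1/6·r1
  [  1  1/6  1/6  |  -1/2 ]
  [  0    1    0  |    -4 ]
  [ -3    0   -1  |    -3 ]
r3 -> r3 + 3·r1
  [ 1  1/6   1/6  |  -1/2 ]
  [ 0    1     0  |    -4 ]
  [ 0  1/2  -1/2  |  -9/2 ]
r3 -> r3 − 1/2·r2
  [ 1  1/6   1/6  |  -1/2 ]
  [ 0    1     0  |    -4 ]
  [ 0    0  -1/2  |  -5/2 ]
r3 -> -2·r3
  [ 1  1/6  1/6  |  -1/2 ]
  [ 0    1    0  |    -4 ]
  [ 0    0    1  |     5 ]
r1 -> r1 − 1/6·r3
  [ 1  1/6  0  |  -4/3 ]
  [ 0    1  0  |    -4 ]
  [ 0    0  1  |     5 ]
r1 -> r1 − 1/6·r2
  [ 1  0  0  |  -2/3 ]
  [ 0  1  0  |    -4 ]
  [ 0  0  1  |     5 ]
Reading off the last column: x = -2/3, y = -4, z = 5.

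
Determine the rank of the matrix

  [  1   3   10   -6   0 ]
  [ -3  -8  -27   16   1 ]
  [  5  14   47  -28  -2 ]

rank = 3

r2 := r2 + 3·r1
  [ 1   3  10   -6   0 ]
  [ 0   1   3   -2   1 ]
  [ 5  14  47  -28  -2 ]
r3 := r3 − 5·r1
  [ 1   3  10  -6   0 ]
  [ 0   1   3  -2   1 ]
  [ 0  -1  -3   2  -2 ]
r3 := r3 + r2
  [ 1  3  10  -6   0 ]
  [ 0  1   3  -2   1 ]
  [ 0  0   0   0  -1 ]
r3 := -1·r3
  [ 1  3  10  -6  0 ]
  [ 0  1   3  -2  1 ]
  [ 0  0   0   0  1 ]
r2 := r2 − r3
  [ 1  3  10  -6  0 ]
  [ 0  1   3  -2  0 ]
  [ 0  0   0   0  1 ]
r1 := r1 − 3·r2
  [ 1  0  1   0  0 ]
  [ 0  1  3  -2  0 ]
  [ 0  0  0   0  1 ]
The reduced form has 3 nonzero rows.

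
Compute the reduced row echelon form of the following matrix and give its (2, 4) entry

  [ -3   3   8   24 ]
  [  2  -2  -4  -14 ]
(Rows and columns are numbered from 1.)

R1 := -1/3·R1
  [ 1  -1  -8/3   -8 ]
  [ 2  -2    -4  -14 ]
R2 := R2 − 2·R1
  [ 1  -1  -8/3  -8 ]
  [ 0   0   4/3   2 ]
R2 := 3/4·R2
  [ 1  -1  -8/3   -8 ]
  [ 0   0     1  3/2 ]
R1 := R1 + 8/3·R2
  [ 1  -1  0   -4 ]
  [ 0   0  1  3/2 ]

3/2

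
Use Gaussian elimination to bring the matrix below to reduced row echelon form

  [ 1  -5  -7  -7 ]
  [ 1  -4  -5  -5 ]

[[1, 0, 3, 3], [0, 1, 2, 2]]

ρ2 -> ρ2 − ρ1
ρ1 -> ρ1 + 5·ρ2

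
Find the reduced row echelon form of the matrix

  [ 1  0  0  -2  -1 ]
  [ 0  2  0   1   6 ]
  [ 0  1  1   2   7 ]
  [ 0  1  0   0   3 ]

r2 -> 1/2·r2
  [ 1  0  0   -2  -1 ]
  [ 0  1  0  1/2   3 ]
  [ 0  1  1    2   7 ]
  [ 0  1  0    0   3 ]
r3 -> r3 − r2
  [ 1  0  0   -2  -1 ]
  [ 0  1  0  1/2   3 ]
  [ 0  0  1  3/2   4 ]
  [ 0  1  0    0   3 ]
r4 -> r4 − r2
  [ 1  0  0    -2  -1 ]
  [ 0  1  0   1/2   3 ]
  [ 0  0  1   3/2   4 ]
  [ 0  0  0  -1/2   0 ]
r4 -> -2·r4
  [ 1  0  0   -2  -1 ]
  [ 0  1  0  1/2   3 ]
  [ 0  0  1  3/2   4 ]
  [ 0  0  0    1   0 ]
r3 -> r3 − 3/2·r4
  [ 1  0  0   -2  -1 ]
  [ 0  1  0  1/2   3 ]
  [ 0  0  1    0   4 ]
  [ 0  0  0    1   0 ]
r2 -> r2 − 1/2·r4
  [ 1  0  0  -2  -1 ]
  [ 0  1  0   0   3 ]
  [ 0  0  1   0   4 ]
  [ 0  0  0   1   0 ]
r1 -> r1 + 2·r4
  [ 1  0  0  0  -1 ]
  [ 0  1  0  0   3 ]
  [ 0  0  1  0   4 ]
  [ 0  0  0  1   0 ]

[[1, 0, 0, 0, -1], [0, 1, 0, 0, 3], [0, 0, 1, 0, 4], [0, 0, 0, 1, 0]]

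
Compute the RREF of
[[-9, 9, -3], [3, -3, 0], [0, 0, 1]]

R1 ← -1/9·R1
  [ 1  -1  1/3 ]
  [ 3  -3    0 ]
  [ 0   0    1 ]
R2 ← R2 − 3·R1
  [ 1  -1  1/3 ]
  [ 0   0   -1 ]
  [ 0   0    1 ]
R2 ← -1·R2
  [ 1  -1  1/3 ]
  [ 0   0    1 ]
  [ 0   0    1 ]
R3 ← R3 − R2
  [ 1  -1  1/3 ]
  [ 0   0    1 ]
  [ 0   0    0 ]
R1 ← R1 − 1/3·R2
  [ 1  -1  0 ]
  [ 0   0  1 ]
  [ 0   0  0 ]

[[1, -1, 0], [0, 0, 1], [0, 0, 0]]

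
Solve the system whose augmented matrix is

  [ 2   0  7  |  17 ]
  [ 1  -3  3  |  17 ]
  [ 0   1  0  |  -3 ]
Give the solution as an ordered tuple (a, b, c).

(5, -3, 1)

Multiply R1 by 1/2.
  [ 1   0  7/2  |  17/2 ]
  [ 1  -3    3  |    17 ]
  [ 0   1    0  |    -3 ]
Subtract R1 from R2.
  [ 1   0   7/2  |  17/2 ]
  [ 0  -3  -1/2  |  17/2 ]
  [ 0   1     0  |    -3 ]
Multiply R2 by -1/3.
  [ 1  0  7/2  |   17/2 ]
  [ 0  1  1/6  |  -17/6 ]
  [ 0  1    0  |     -3 ]
Subtract R2 from R3.
  [ 1  0   7/2  |   17/2 ]
  [ 0  1   1/6  |  -17/6 ]
  [ 0  0  -1/6  |   -1/6 ]
Multiply R3 by -6.
  [ 1  0  7/2  |   17/2 ]
  [ 0  1  1/6  |  -17/6 ]
  [ 0  0    1  |      1 ]
Subtract 1/6 times R3 from R2.
  [ 1  0  7/2  |  17/2 ]
  [ 0  1    0  |    -3 ]
  [ 0  0    1  |     1 ]
Subtract 7/2 times R3 from R1.
  [ 1  0  0  |   5 ]
  [ 0  1  0  |  -3 ]
  [ 0  0  1  |   1 ]
Reading off the last column: a = 5, b = -3, c = 1.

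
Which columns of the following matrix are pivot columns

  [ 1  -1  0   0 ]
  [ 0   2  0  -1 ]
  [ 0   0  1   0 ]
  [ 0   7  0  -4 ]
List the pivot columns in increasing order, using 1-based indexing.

r2 -> 1/2·r2
  [ 1  -1  0     0 ]
  [ 0   1  0  -1/2 ]
  [ 0   0  1     0 ]
  [ 0   7  0    -4 ]
r4 -> r4 − 7·r2
  [ 1  -1  0     0 ]
  [ 0   1  0  -1/2 ]
  [ 0   0  1     0 ]
  [ 0   0  0  -1/2 ]
r4 -> -2·r4
  [ 1  -1  0     0 ]
  [ 0   1  0  -1/2 ]
  [ 0   0  1     0 ]
  [ 0   0  0     1 ]
r2 -> r2 + 1/2·r4
  [ 1  -1  0  0 ]
  [ 0   1  0  0 ]
  [ 0   0  1  0 ]
  [ 0   0  0  1 ]
r1 -> r1 + r2
  [ 1  0  0  0 ]
  [ 0  1  0  0 ]
  [ 0  0  1  0 ]
  [ 0  0  0  1 ]
Pivot columns are the columns containing a leading 1.

1, 2, 3, 4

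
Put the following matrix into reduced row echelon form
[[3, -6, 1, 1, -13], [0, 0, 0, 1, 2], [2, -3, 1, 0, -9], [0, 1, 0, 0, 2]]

[[1, 0, 0, 0, 0], [0, 1, 0, 0, 2], [0, 0, 1, 0, -3], [0, 0, 0, 1, 2]]

Multiply r1 by 1/3.
  [ 1  -2  1/3  1/3  -13/3 ]
  [ 0   0    0    1      2 ]
  [ 2  -3    1    0     -9 ]
  [ 0   1    0    0      2 ]
Subtract 2 times r1 from r3.
  [ 1  -2  1/3   1/3  -13/3 ]
  [ 0   0    0     1      2 ]
  [ 0   1  1/3  -2/3   -1/3 ]
  [ 0   1    0     0      2 ]
Swap r2 and r3.
  [ 1  -2  1/3   1/3  -13/3 ]
  [ 0   1  1/3  -2/3   -1/3 ]
  [ 0   0    0     1      2 ]
  [ 0   1    0     0      2 ]
Subtract r2 from r4.
  [ 1  -2   1/3   1/3  -13/3 ]
  [ 0   1   1/3  -2/3   -1/3 ]
  [ 0   0     0     1      2 ]
  [ 0   0  -1/3   2/3    7/3 ]
Swap r3 and r4.
  [ 1  -2   1/3   1/3  -13/3 ]
  [ 0   1   1/3  -2/3   -1/3 ]
  [ 0   0  -1/3   2/3    7/3 ]
  [ 0   0     0     1      2 ]
Multiply r3 by -3.
  [ 1  -2  1/3   1/3  -13/3 ]
  [ 0   1  1/3  -2/3   -1/3 ]
  [ 0   0    1    -2     -7 ]
  [ 0   0    0     1      2 ]
Add 2 times r4 to r3.
  [ 1  -2  1/3   1/3  -13/3 ]
  [ 0   1  1/3  -2/3   -1/3 ]
  [ 0   0    1     0     -3 ]
  [ 0   0    0     1      2 ]
Add 2/3 times r4 to r2.
  [ 1  -2  1/3  1/3  -13/3 ]
  [ 0   1  1/3    0      1 ]
  [ 0   0    1    0     -3 ]
  [ 0   0    0    1      2 ]
Subtract 1/3 times r4 from r1.
  [ 1  -2  1/3  0  -5 ]
  [ 0   1  1/3  0   1 ]
  [ 0   0    1  0  -3 ]
  [ 0   0    0  1   2 ]
Subtract 1/3 times r3 from r2.
  [ 1  -2  1/3  0  -5 ]
  [ 0   1    0  0   2 ]
  [ 0   0    1  0  -3 ]
  [ 0   0    0  1   2 ]
Subtract 1/3 times r3 from r1.
  [ 1  -2  0  0  -4 ]
  [ 0   1  0  0   2 ]
  [ 0   0  1  0  -3 ]
  [ 0   0  0  1   2 ]
Add 2 times r2 to r1.
  [ 1  0  0  0   0 ]
  [ 0  1  0  0   2 ]
  [ 0  0  1  0  -3 ]
  [ 0  0  0  1   2 ]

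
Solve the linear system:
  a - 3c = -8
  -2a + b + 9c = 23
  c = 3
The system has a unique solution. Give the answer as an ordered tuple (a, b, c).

(1, -2, 3)

Form the augmented matrix and row-reduce:
  [  1  0  -3  |  -8 ]
  [ -2  1   9  |  23 ]
  [  0  0   1  |   3 ]
R2 := R2 + 2·R1
  [ 1  0  -3  |  -8 ]
  [ 0  1   3  |   7 ]
  [ 0  0   1  |   3 ]
R2 := R2 − 3·R3
  [ 1  0  -3  |  -8 ]
  [ 0  1   0  |  -2 ]
  [ 0  0   1  |   3 ]
R1 := R1 + 3·R3
  [ 1  0  0  |   1 ]
  [ 0  1  0  |  -2 ]
  [ 0  0  1  |   3 ]
Reading off the last column: a = 1, b = -2, c = 3.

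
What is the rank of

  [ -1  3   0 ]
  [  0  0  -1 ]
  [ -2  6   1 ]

rank = 2

ρ1 → -1·ρ1
  [  1  -3   0 ]
  [  0   0  -1 ]
  [ -2   6   1 ]
ρ3 → ρ3 + 2·ρ1
  [ 1  -3   0 ]
  [ 0   0  -1 ]
  [ 0   0   1 ]
ρ2 → -1·ρ2
  [ 1  -3  0 ]
  [ 0   0  1 ]
  [ 0   0  1 ]
ρ3 → ρ3 − ρ2
  [ 1  -3  0 ]
  [ 0   0  1 ]
  [ 0   0  0 ]
The reduced form has 2 nonzero rows.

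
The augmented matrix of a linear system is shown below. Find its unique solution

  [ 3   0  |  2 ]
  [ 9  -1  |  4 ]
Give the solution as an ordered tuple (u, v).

Multiply ρ1 by 1/3.
  [ 1   0  |  2/3 ]
  [ 9  -1  |    4 ]
Subtract 9 times ρ1 from ρ2.
  [ 1   0  |  2/3 ]
  [ 0  -1  |   -2 ]
Multiply ρ2 by -1.
  [ 1  0  |  2/3 ]
  [ 0  1  |    2 ]
Reading off the last column: u = 2/3, v = 2.

(2/3, 2)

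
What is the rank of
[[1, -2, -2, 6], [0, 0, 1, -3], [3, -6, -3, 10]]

rank = 3

r3 → r3 − 3·r1
  [ 1  -2  -2   6 ]
  [ 0   0   1  -3 ]
  [ 0   0   3  -8 ]
r3 → r3 − 3·r2
  [ 1  -2  -2   6 ]
  [ 0   0   1  -3 ]
  [ 0   0   0   1 ]
r2 → r2 + 3·r3
  [ 1  -2  -2  6 ]
  [ 0   0   1  0 ]
  [ 0   0   0  1 ]
r1 → r1 − 6·r3
  [ 1  -2  -2  0 ]
  [ 0   0   1  0 ]
  [ 0   0   0  1 ]
r1 → r1 + 2·r2
  [ 1  -2  0  0 ]
  [ 0   0  1  0 ]
  [ 0   0  0  1 ]
The reduced form has 3 nonzero rows.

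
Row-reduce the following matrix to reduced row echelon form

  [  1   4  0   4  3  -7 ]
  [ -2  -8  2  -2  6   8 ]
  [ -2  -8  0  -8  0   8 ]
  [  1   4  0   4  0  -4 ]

r2 -> r2 + 2·r1
  [  1   4  0   4   3  -7 ]
  [  0   0  2   6  12  -6 ]
  [ -2  -8  0  -8   0   8 ]
  [  1   4  0   4   0  -4 ]
r3 -> r3 + 2·r1
  [ 1  4  0  4   3  -7 ]
  [ 0  0  2  6  12  -6 ]
  [ 0  0  0  0   6  -6 ]
  [ 1  4  0  4   0  -4 ]
r4 -> r4 − r1
  [ 1  4  0  4   3  -7 ]
  [ 0  0  2  6  12  -6 ]
  [ 0  0  0  0   6  -6 ]
  [ 0  0  0  0  -3   3 ]
r2 -> 1/2·r2
  [ 1  4  0  4   3  -7 ]
  [ 0  0  1  3   6  -3 ]
  [ 0  0  0  0   6  -6 ]
  [ 0  0  0  0  -3   3 ]
r3 -> 1/6·r3
  [ 1  4  0  4   3  -7 ]
  [ 0  0  1  3   6  -3 ]
  [ 0  0  0  0   1  -1 ]
  [ 0  0  0  0  -3   3 ]
r4 -> r4 + 3·r3
  [ 1  4  0  4  3  -7 ]
  [ 0  0  1  3  6  -3 ]
  [ 0  0  0  0  1  -1 ]
  [ 0  0  0  0  0   0 ]
r2 -> r2 − 6·r3
  [ 1  4  0  4  3  -7 ]
  [ 0  0  1  3  0   3 ]
  [ 0  0  0  0  1  -1 ]
  [ 0  0  0  0  0   0 ]
r1 -> r1 − 3·r3
  [ 1  4  0  4  0  -4 ]
  [ 0  0  1  3  0   3 ]
  [ 0  0  0  0  1  -1 ]
  [ 0  0  0  0  0   0 ]

[[1, 4, 0, 4, 0, -4], [0, 0, 1, 3, 0, 3], [0, 0, 0, 0, 1, -1], [0, 0, 0, 0, 0, 0]]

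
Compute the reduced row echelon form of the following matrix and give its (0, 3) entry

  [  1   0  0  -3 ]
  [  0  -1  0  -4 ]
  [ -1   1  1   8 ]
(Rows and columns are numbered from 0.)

-3

R3 := R3 + R1
  [ 1   0  0  -3 ]
  [ 0  -1  0  -4 ]
  [ 0   1  1   5 ]
R2 := -1·R2
  [ 1  0  0  -3 ]
  [ 0  1  0   4 ]
  [ 0  1  1   5 ]
R3 := R3 − R2
  [ 1  0  0  -3 ]
  [ 0  1  0   4 ]
  [ 0  0  1   1 ]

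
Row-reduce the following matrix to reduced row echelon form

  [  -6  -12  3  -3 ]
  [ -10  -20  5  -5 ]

Multiply R1 by -1/6.
  [   1    2  -1/2  1/2 ]
  [ -10  -20     5   -5 ]
Add 10 times R1 to R2.
  [ 1  2  -1/2  1/2 ]
  [ 0  0     0    0 ]

[[1, 2, -1/2, 1/2], [0, 0, 0, 0]]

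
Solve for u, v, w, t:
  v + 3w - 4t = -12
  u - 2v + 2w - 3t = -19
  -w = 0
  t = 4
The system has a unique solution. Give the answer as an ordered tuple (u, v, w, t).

Form the augmented matrix and row-reduce:
  [ 0   1   3  -4  |  -12 ]
  [ 1  -2   2  -3  |  -19 ]
  [ 0   0  -1   0  |    0 ]
  [ 0   0   0   1  |    4 ]
r1 <-> r2
r3 → -1·r3
r2 → r2 + 4·r4
r1 → r1 + 3·r4
r2 → r2 − 3·r3
r1 → r1 − 2·r3
r1 → r1 + 2·r2
Reading off the last column: u = 1, v = 4, w = 0, t = 4.

(1, 4, 0, 4)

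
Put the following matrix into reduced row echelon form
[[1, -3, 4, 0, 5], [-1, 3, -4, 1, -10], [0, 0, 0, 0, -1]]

Add R1 to R2.
  [ 1  -3  4  0   5 ]
  [ 0   0  0  1  -5 ]
  [ 0   0  0  0  -1 ]
Multiply R3 by -1.
  [ 1  -3  4  0   5 ]
  [ 0   0  0  1  -5 ]
  [ 0   0  0  0   1 ]
Add 5 times R3 to R2.
  [ 1  -3  4  0  5 ]
  [ 0   0  0  1  0 ]
  [ 0   0  0  0  1 ]
Subtract 5 times R3 from R1.
  [ 1  -3  4  0  0 ]
  [ 0   0  0  1  0 ]
  [ 0   0  0  0  1 ]

[[1, -3, 4, 0, 0], [0, 0, 0, 1, 0], [0, 0, 0, 0, 1]]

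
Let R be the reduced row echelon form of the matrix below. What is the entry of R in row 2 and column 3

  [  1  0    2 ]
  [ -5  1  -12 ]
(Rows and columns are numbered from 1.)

-2

r2 ← r2 + 5·r1
  [ 1  0   2 ]
  [ 0  1  -2 ]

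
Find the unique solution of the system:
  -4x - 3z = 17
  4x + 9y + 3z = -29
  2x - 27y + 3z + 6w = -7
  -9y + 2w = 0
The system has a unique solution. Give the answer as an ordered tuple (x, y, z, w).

(-5, -4/3, 1, -6)

Form the augmented matrix and row-reduce:
  [ -4    0  -3  0  |   17 ]
  [  4    9   3  0  |  -29 ]
  [  2  -27   3  6  |   -7 ]
  [  0   -9   0  2  |    0 ]
R1 → -1/4·R1
R2 → R2 − 4·R1
R3 → R3 − 2·R1
R2 → 1/9·R2
R3 → R3 + 27·R2
R4 → R4 + 9·R2
R3 → 2/3·R3
R4 → 1/2·R4
R3 → R3 − 4·R4
R1 → R1 − 3/4·R3
Reading off the last column: x = -5, y = -4/3, z = 1, w = -6.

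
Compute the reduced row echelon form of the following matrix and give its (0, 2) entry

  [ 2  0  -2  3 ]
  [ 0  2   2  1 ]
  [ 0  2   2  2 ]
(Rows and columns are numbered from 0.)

-1

Multiply R1 by 1/2.
  [ 1  0  -1  3/2 ]
  [ 0  2   2    1 ]
  [ 0  2   2    2 ]
Multiply R2 by 1/2.
  [ 1  0  -1  3/2 ]
  [ 0  1   1  1/2 ]
  [ 0  2   2    2 ]
Subtract 2 times R2 from R3.
  [ 1  0  -1  3/2 ]
  [ 0  1   1  1/2 ]
  [ 0  0   0    1 ]
Subtract 1/2 times R3 from R2.
  [ 1  0  -1  3/2 ]
  [ 0  1   1    0 ]
  [ 0  0   0    1 ]
Subtract 3/2 times R3 from R1.
  [ 1  0  -1  0 ]
  [ 0  1   1  0 ]
  [ 0  0   0  1 ]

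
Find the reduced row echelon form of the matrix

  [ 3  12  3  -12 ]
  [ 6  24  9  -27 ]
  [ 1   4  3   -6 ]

[[1, 4, 0, -3], [0, 0, 1, -1], [0, 0, 0, 0]]

R1 → 1/3·R1
  [ 1   4  1   -4 ]
  [ 6  24  9  -27 ]
  [ 1   4  3   -6 ]
R2 → R2 − 6·R1
  [ 1  4  1  -4 ]
  [ 0  0  3  -3 ]
  [ 1  4  3  -6 ]
R3 → R3 − R1
  [ 1  4  1  -4 ]
  [ 0  0  3  -3 ]
  [ 0  0  2  -2 ]
R2 → 1/3·R2
  [ 1  4  1  -4 ]
  [ 0  0  1  -1 ]
  [ 0  0  2  -2 ]
R3 → R3 − 2·R2
  [ 1  4  1  -4 ]
  [ 0  0  1  -1 ]
  [ 0  0  0   0 ]
R1 → R1 − R2
  [ 1  4  0  -3 ]
  [ 0  0  1  -1 ]
  [ 0  0  0   0 ]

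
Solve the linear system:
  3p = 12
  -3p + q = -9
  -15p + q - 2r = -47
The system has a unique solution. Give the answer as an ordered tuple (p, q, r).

Form the augmented matrix and row-reduce:
  [   3  0   0  |   12 ]
  [  -3  1   0  |   -9 ]
  [ -15  1  -2  |  -47 ]
R1 -> 1/3·R1
  [   1  0   0  |    4 ]
  [  -3  1   0  |   -9 ]
  [ -15  1  -2  |  -47 ]
R2 -> R2 + 3·R1
  [   1  0   0  |    4 ]
  [   0  1   0  |    3 ]
  [ -15  1  -2  |  -47 ]
R3 -> R3 + 15·R1
  [ 1  0   0  |   4 ]
  [ 0  1   0  |   3 ]
  [ 0  1  -2  |  13 ]
R3 -> R3 − R2
  [ 1  0   0  |   4 ]
  [ 0  1   0  |   3 ]
  [ 0  0  -2  |  10 ]
R3 -> -1/2·R3
  [ 1  0  0  |   4 ]
  [ 0  1  0  |   3 ]
  [ 0  0  1  |  -5 ]
Reading off the last column: p = 4, q = 3, r = -5.

(4, 3, -5)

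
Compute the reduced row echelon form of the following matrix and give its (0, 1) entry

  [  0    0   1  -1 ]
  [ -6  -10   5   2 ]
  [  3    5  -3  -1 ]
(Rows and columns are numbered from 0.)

5/3

Swap r1 and r2.
Multiply r1 by -1/6.
Subtract 3 times r1 from r3.
Add 1/2 times r2 to r3.
Multiply r3 by -2.
Add r3 to r2.
Add 1/3 times r3 to r1.
Add 5/6 times r2 to r1.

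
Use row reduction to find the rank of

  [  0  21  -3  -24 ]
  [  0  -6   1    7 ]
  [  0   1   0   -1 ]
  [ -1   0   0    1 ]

r1 <=> r4
  [ -1   0   0    1 ]
  [  0  -6   1    7 ]
  [  0   1   0   -1 ]
  [  0  21  -3  -24 ]
r1 ← -1·r1
  [ 1   0   0   -1 ]
  [ 0  -6   1    7 ]
  [ 0   1   0   -1 ]
  [ 0  21  -3  -24 ]
r2 ← -1/6·r2
  [ 1   0     0    -1 ]
  [ 0   1  -1/6  -7/6 ]
  [ 0   1     0    -1 ]
  [ 0  21    -3   -24 ]
r3 ← r3 − r2
  [ 1   0     0    -1 ]
  [ 0   1  -1/6  -7/6 ]
  [ 0   0   1/6   1/6 ]
  [ 0  21    -3   -24 ]
r4 ← r4 − 21·r2
  [ 1  0     0    -1 ]
  [ 0  1  -1/6  -7/6 ]
  [ 0  0   1/6   1/6 ]
  [ 0  0   1/2   1/2 ]
r3 ← 6·r3
  [ 1  0     0    -1 ]
  [ 0  1  -1/6  -7/6 ]
  [ 0  0     1     1 ]
  [ 0  0   1/2   1/2 ]
r4 ← r4 − 1/2·r3
  [ 1  0     0    -1 ]
  [ 0  1  -1/6  -7/6 ]
  [ 0  0     1     1 ]
  [ 0  0     0     0 ]
r2 ← r2 + 1/6·r3
  [ 1  0  0  -1 ]
  [ 0  1  0  -1 ]
  [ 0  0  1   1 ]
  [ 0  0  0   0 ]
The reduced form has 3 nonzero rows.

rank = 3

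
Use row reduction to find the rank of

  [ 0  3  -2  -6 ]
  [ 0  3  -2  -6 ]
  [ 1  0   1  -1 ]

r1 <=> r3
  [ 1  0   1  -1 ]
  [ 0  3  -2  -6 ]
  [ 0  3  -2  -6 ]
r2 ← 1/3·r2
  [ 1  0     1  -1 ]
  [ 0  1  -2/3  -2 ]
  [ 0  3    -2  -6 ]
r3 ← r3 − 3·r2
  [ 1  0     1  -1 ]
  [ 0  1  -2/3  -2 ]
  [ 0  0     0   0 ]
The reduced form has 2 nonzero rows.

rank = 2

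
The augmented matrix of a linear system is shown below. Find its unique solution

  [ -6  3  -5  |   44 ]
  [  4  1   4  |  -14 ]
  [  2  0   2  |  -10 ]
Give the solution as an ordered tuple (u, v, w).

Multiply R1 by -1/6.
  [ 1  -1/2  5/6  |  -22/3 ]
  [ 4     1    4  |    -14 ]
  [ 2     0    2  |    -10 ]
Subtract 4 times R1 from R2.
  [ 1  -1/2  5/6  |  -22/3 ]
  [ 0     3  2/3  |   46/3 ]
  [ 2     0    2  |    -10 ]
Subtract 2 times R1 from R3.
  [ 1  -1/2  5/6  |  -22/3 ]
  [ 0     3  2/3  |   46/3 ]
  [ 0     1  1/3  |   14/3 ]
Multiply R2 by 1/3.
  [ 1  -1/2  5/6  |  -22/3 ]
  [ 0     1  2/9  |   46/9 ]
  [ 0     1  1/3  |   14/3 ]
Subtract R2 from R3.
  [ 1  -1/2  5/6  |  -22/3 ]
  [ 0     1  2/9  |   46/9 ]
  [ 0     0  1/9  |   -4/9 ]
Multiply R3 by 9.
  [ 1  -1/2  5/6  |  -22/3 ]
  [ 0     1  2/9  |   46/9 ]
  [ 0     0    1  |     -4 ]
Subtract 2/9 times R3 from R2.
  [ 1  -1/2  5/6  |  -22/3 ]
  [ 0     1    0  |      6 ]
  [ 0     0    1  |     -4 ]
Subtract 5/6 times R3 from R1.
  [ 1  -1/2  0  |  -4 ]
  [ 0     1  0  |   6 ]
  [ 0     0  1  |  -4 ]
Add 1/2 times R2 to R1.
  [ 1  0  0  |  -1 ]
  [ 0  1  0  |   6 ]
  [ 0  0  1  |  -4 ]
Reading off the last column: u = -1, v = 6, w = -4.

(-1, 6, -4)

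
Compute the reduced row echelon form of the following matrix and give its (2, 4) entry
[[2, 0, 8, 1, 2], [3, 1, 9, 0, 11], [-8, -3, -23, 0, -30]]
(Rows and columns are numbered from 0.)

-4

Multiply r1 by 1/2.
  [  1   0    4  1/2    1 ]
  [  3   1    9    0   11 ]
  [ -8  -3  -23    0  -30 ]
Subtract 3 times r1 from r2.
  [  1   0    4   1/2    1 ]
  [  0   1   -3  -3/2    8 ]
  [ -8  -3  -23     0  -30 ]
Add 8 times r1 to r3.
  [ 1   0   4   1/2    1 ]
  [ 0   1  -3  -3/2    8 ]
  [ 0  -3   9     4  -22 ]
Add 3 times r2 to r3.
  [ 1  0   4   1/2  1 ]
  [ 0  1  -3  -3/2  8 ]
  [ 0  0   0  -1/2  2 ]
Multiply r3 by -2.
  [ 1  0   4   1/2   1 ]
  [ 0  1  -3  -3/2   8 ]
  [ 0  0   0     1  -4 ]
Add 3/2 times r3 to r2.
  [ 1  0   4  1/2   1 ]
  [ 0  1  -3    0   2 ]
  [ 0  0   0    1  -4 ]
Subtract 1/2 times r3 from r1.
  [ 1  0   4  0   3 ]
  [ 0  1  -3  0   2 ]
  [ 0  0   0  1  -4 ]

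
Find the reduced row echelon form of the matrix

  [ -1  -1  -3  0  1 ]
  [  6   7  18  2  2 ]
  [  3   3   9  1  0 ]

[[1, 0, 3, 0, -3], [0, 1, 0, 0, 2], [0, 0, 0, 1, 3]]

R1 ← -1·R1
  [ 1  1   3  0  -1 ]
  [ 6  7  18  2   2 ]
  [ 3  3   9  1   0 ]
R2 ← R2 − 6·R1
  [ 1  1  3  0  -1 ]
  [ 0  1  0  2   8 ]
  [ 3  3  9  1   0 ]
R3 ← R3 − 3·R1
  [ 1  1  3  0  -1 ]
  [ 0  1  0  2   8 ]
  [ 0  0  0  1   3 ]
R2 ← R2 − 2·R3
  [ 1  1  3  0  -1 ]
  [ 0  1  0  0   2 ]
  [ 0  0  0  1   3 ]
R1 ← R1 − R2
  [ 1  0  3  0  -3 ]
  [ 0  1  0  0   2 ]
  [ 0  0  0  1   3 ]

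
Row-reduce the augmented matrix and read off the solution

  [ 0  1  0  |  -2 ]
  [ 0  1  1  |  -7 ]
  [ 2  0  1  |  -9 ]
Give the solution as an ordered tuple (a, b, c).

(-2, -2, -5)

R1 ↔ R3
R1 := 1/2·R1
R3 := R3 − R2
R3 := -1·R3
R2 := R2 − R3
R1 := R1 − 1/2·R3
Reading off the last column: a = -2, b = -2, c = -5.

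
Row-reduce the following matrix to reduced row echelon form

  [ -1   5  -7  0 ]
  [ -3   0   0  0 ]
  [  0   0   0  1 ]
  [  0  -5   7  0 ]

[[1, 0, 0, 0], [0, 1, -7/5, 0], [0, 0, 0, 1], [0, 0, 0, 0]]

ρ1 := -1·ρ1
  [  1  -5  7  0 ]
  [ -3   0  0  0 ]
  [  0   0  0  1 ]
  [  0  -5  7  0 ]
ρ2 := ρ2 + 3·ρ1
  [ 1   -5   7  0 ]
  [ 0  -15  21  0 ]
  [ 0    0   0  1 ]
  [ 0   -5   7  0 ]
ρ2 := -1/15·ρ2
  [ 1  -5     7  0 ]
  [ 0   1  -7/5  0 ]
  [ 0   0     0  1 ]
  [ 0  -5     7  0 ]
ρ4 := ρ4 + 5·ρ2
  [ 1  -5     7  0 ]
  [ 0   1  -7/5  0 ]
  [ 0   0     0  1 ]
  [ 0   0     0  0 ]
ρ1 := ρ1 + 5·ρ2
  [ 1  0     0  0 ]
  [ 0  1  -7/5  0 ]
  [ 0  0     0  1 ]
  [ 0  0     0  0 ]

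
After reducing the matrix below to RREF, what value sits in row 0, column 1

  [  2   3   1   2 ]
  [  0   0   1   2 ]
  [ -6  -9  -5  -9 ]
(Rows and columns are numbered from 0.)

r1 ← 1/2·r1
  [  1  3/2  1/2   1 ]
  [  0    0    1   2 ]
  [ -6   -9   -5  -9 ]
r3 ← r3 + 6·r1
  [ 1  3/2  1/2   1 ]
  [ 0    0    1   2 ]
  [ 0    0   -2  -3 ]
r3 ← r3 + 2·r2
  [ 1  3/2  1/2  1 ]
  [ 0    0    1  2 ]
  [ 0    0    0  1 ]
r2 ← r2 − 2·r3
  [ 1  3/2  1/2  1 ]
  [ 0    0    1  0 ]
  [ 0    0    0  1 ]
r1 ← r1 − r3
  [ 1  3/2  1/2  0 ]
  [ 0    0    1  0 ]
  [ 0    0    0  1 ]
r1 ← r1 − 1/2·r2
  [ 1  3/2  0  0 ]
  [ 0    0  1  0 ]
  [ 0    0  0  1 ]

3/2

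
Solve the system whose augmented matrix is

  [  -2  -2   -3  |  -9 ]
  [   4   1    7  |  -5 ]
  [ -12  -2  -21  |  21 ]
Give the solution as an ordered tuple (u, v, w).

R1 ← -1/2·R1
  [   1   1  3/2  |  9/2 ]
  [   4   1    7  |   -5 ]
  [ -12  -2  -21  |   21 ]
R2 ← R2 − 4·R1
  [   1   1  3/2  |  9/2 ]
  [   0  -3    1  |  -23 ]
  [ -12  -2  -21  |   21 ]
R3 ← R3 + 12·R1
  [ 1   1  3/2  |  9/2 ]
  [ 0  -3    1  |  -23 ]
  [ 0  10   -3  |   75 ]
R2 ← -1/3·R2
  [ 1   1   3/2  |   9/2 ]
  [ 0   1  -1/3  |  23/3 ]
  [ 0  10    -3  |    75 ]
R3 ← R3 − 10·R2
  [ 1  1   3/2  |   9/2 ]
  [ 0  1  -1/3  |  23/3 ]
  [ 0  0   1/3  |  -5/3 ]
R3 ← 3·R3
  [ 1  1   3/2  |   9/2 ]
  [ 0  1  -1/3  |  23/3 ]
  [ 0  0     1  |    -5 ]
R2 ← R2 + 1/3·R3
  [ 1  1  3/2  |  9/2 ]
  [ 0  1    0  |    6 ]
  [ 0  0    1  |   -5 ]
R1 ← R1 − 3/2·R3
  [ 1  1  0  |  12 ]
  [ 0  1  0  |   6 ]
  [ 0  0  1  |  -5 ]
R1 ← R1 − R2
  [ 1  0  0  |   6 ]
  [ 0  1  0  |   6 ]
  [ 0  0  1  |  -5 ]
Reading off the last column: u = 6, v = 6, w = -5.

(6, 6, -5)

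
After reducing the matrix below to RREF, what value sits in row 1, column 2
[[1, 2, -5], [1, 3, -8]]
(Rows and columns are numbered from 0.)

-3

r2 → r2 − r1
  [ 1  2  -5 ]
  [ 0  1  -3 ]
r1 → r1 − 2·r2
  [ 1  0   1 ]
  [ 0  1  -3 ]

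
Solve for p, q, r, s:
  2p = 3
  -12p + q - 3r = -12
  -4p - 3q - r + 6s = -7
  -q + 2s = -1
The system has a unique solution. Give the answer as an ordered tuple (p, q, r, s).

(3/2, 0, -2, -1/2)

Form the augmented matrix and row-reduce:
  [   2   0   0  0  |    3 ]
  [ -12   1  -3  0  |  -12 ]
  [  -4  -3  -1  6  |   -7 ]
  [   0  -1   0  2  |   -1 ]
R1 ← 1/2·R1
R2 ← R2 + 12·R1
R3 ← R3 + 4·R1
R3 ← R3 + 3·R2
R4 ← R4 + R2
R3 ← -1/10·R3
R4 ← R4 + 3·R3
R4 ← 5·R4
R3 ← R3 + 3/5·R4
R2 ← R2 + 3·R3
Reading off the last column: p = 3/2, q = 0, r = -2, s = -1/2.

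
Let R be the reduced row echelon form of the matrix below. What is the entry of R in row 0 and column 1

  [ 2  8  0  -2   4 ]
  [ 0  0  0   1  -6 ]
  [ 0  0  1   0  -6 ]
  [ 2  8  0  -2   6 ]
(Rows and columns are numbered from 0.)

4

Multiply R1 by 1/2.
  [ 1  4  0  -1   2 ]
  [ 0  0  0   1  -6 ]
  [ 0  0  1   0  -6 ]
  [ 2  8  0  -2   6 ]
Subtract 2 times R1 from R4.
  [ 1  4  0  -1   2 ]
  [ 0  0  0   1  -6 ]
  [ 0  0  1   0  -6 ]
  [ 0  0  0   0   2 ]
Swap R2 and R3.
  [ 1  4  0  -1   2 ]
  [ 0  0  1   0  -6 ]
  [ 0  0  0   1  -6 ]
  [ 0  0  0   0   2 ]
Multiply R4 by 1/2.
  [ 1  4  0  -1   2 ]
  [ 0  0  1   0  -6 ]
  [ 0  0  0   1  -6 ]
  [ 0  0  0   0   1 ]
Add 6 times R4 to R3.
  [ 1  4  0  -1   2 ]
  [ 0  0  1   0  -6 ]
  [ 0  0  0   1   0 ]
  [ 0  0  0   0   1 ]
Add 6 times R4 to R2.
  [ 1  4  0  -1  2 ]
  [ 0  0  1   0  0 ]
  [ 0  0  0   1  0 ]
  [ 0  0  0   0  1 ]
Subtract 2 times R4 from R1.
  [ 1  4  0  -1  0 ]
  [ 0  0  1   0  0 ]
  [ 0  0  0   1  0 ]
  [ 0  0  0   0  1 ]
Add R3 to R1.
  [ 1  4  0  0  0 ]
  [ 0  0  1  0  0 ]
  [ 0  0  0  1  0 ]
  [ 0  0  0  0  1 ]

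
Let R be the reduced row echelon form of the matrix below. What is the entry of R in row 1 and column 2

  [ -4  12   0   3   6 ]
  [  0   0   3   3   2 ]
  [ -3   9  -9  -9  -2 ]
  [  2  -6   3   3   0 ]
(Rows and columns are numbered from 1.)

-3

R1 -> -1/4·R1
  [  1  -3   0  -3/4  -3/2 ]
  [  0   0   3     3     2 ]
  [ -3   9  -9    -9    -2 ]
  [  2  -6   3     3     0 ]
R3 -> R3 + 3·R1
  [ 1  -3   0   -3/4   -3/2 ]
  [ 0   0   3      3      2 ]
  [ 0   0  -9  -45/4  -13/2 ]
  [ 2  -6   3      3      0 ]
R4 -> R4 − 2·R1
  [ 1  -3   0   -3/4   -3/2 ]
  [ 0   0   3      3      2 ]
  [ 0   0  -9  -45/4  -13/2 ]
  [ 0   0   3    9/2      3 ]
R2 -> 1/3·R2
  [ 1  -3   0   -3/4   -3/2 ]
  [ 0   0   1      1    2/3 ]
  [ 0   0  -9  -45/4  -13/2 ]
  [ 0   0   3    9/2      3 ]
R3 -> R3 + 9·R2
  [ 1  -3  0  -3/4  -3/2 ]
  [ 0   0  1     1   2/3 ]
  [ 0   0  0  -9/4  -1/2 ]
  [ 0   0  3   9/2     3 ]
R4 -> R4 − 3·R2
  [ 1  -3  0  -3/4  -3/2 ]
  [ 0   0  1     1   2/3 ]
  [ 0   0  0  -9/4  -1/2 ]
  [ 0   0  0   3/2     1 ]
R3 -> -4/9·R3
  [ 1  -3  0  -3/4  -3/2 ]
  [ 0   0  1     1   2/3 ]
  [ 0   0  0     1   2/9 ]
  [ 0   0  0   3/2     1 ]
R4 -> R4 − 3/2·R3
  [ 1  -3  0  -3/4  -3/2 ]
  [ 0   0  1     1   2/3 ]
  [ 0   0  0     1   2/9 ]
  [ 0   0  0     0   2/3 ]
R4 -> 3/2·R4
  [ 1  -3  0  -3/4  -3/2 ]
  [ 0   0  1     1   2/3 ]
  [ 0   0  0     1   2/9 ]
  [ 0   0  0     0     1 ]
R3 -> R3 − 2/9·R4
  [ 1  -3  0  -3/4  -3/2 ]
  [ 0   0  1     1   2/3 ]
  [ 0   0  0     1     0 ]
  [ 0   0  0     0     1 ]
R2 -> R2 − 2/3·R4
  [ 1  -3  0  -3/4  -3/2 ]
  [ 0   0  1     1     0 ]
  [ 0   0  0     1     0 ]
  [ 0   0  0     0     1 ]
R1 -> R1 + 3/2·R4
  [ 1  -3  0  -3/4  0 ]
  [ 0   0  1     1  0 ]
  [ 0   0  0     1  0 ]
  [ 0   0  0     0  1 ]
R2 -> R2 − R3
  [ 1  -3  0  -3/4  0 ]
  [ 0   0  1     0  0 ]
  [ 0   0  0     1  0 ]
  [ 0   0  0     0  1 ]
R1 -> R1 + 3/4·R3
  [ 1  -3  0  0  0 ]
  [ 0   0  1  0  0 ]
  [ 0   0  0  1  0 ]
  [ 0   0  0  0  1 ]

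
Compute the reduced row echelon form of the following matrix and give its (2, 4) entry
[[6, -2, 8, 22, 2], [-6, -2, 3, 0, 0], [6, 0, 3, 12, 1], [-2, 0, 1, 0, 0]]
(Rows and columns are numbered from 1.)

0

r1 → 1/6·r1
  [  1  -1/3  4/3  11/3  1/3 ]
  [ -6    -2    3     0    0 ]
  [  6     0    3    12    1 ]
  [ -2     0    1     0    0 ]
r2 → r2 + 6·r1
  [  1  -1/3  4/3  11/3  1/3 ]
  [  0    -4   11    22    2 ]
  [  6     0    3    12    1 ]
  [ -2     0    1     0    0 ]
r3 → r3 − 6·r1
  [  1  -1/3  4/3  11/3  1/3 ]
  [  0    -4   11    22    2 ]
  [  0     2   -5   -10   -1 ]
  [ -2     0    1     0    0 ]
r4 → r4 + 2·r1
  [ 1  -1/3   4/3  11/3  1/3 ]
  [ 0    -4    11    22    2 ]
  [ 0     2    -5   -10   -1 ]
  [ 0  -2/3  11/3  22/3  2/3 ]
r2 → -1/4·r2
  [ 1  -1/3    4/3   11/3   1/3 ]
  [ 0     1  -11/4  -11/2  -1/2 ]
  [ 0     2     -5    -10    -1 ]
  [ 0  -2/3   11/3   22/3   2/3 ]
r3 → r3 − 2·r2
  [ 1  -1/3    4/3   11/3   1/3 ]
  [ 0     1  -11/4  -11/2  -1/2 ]
  [ 0     0    1/2      1     0 ]
  [ 0  -2/3   11/3   22/3   2/3 ]
r4 → r4 + 2/3·r2
  [ 1  -1/3    4/3   11/3   1/3 ]
  [ 0     1  -11/4  -11/2  -1/2 ]
  [ 0     0    1/2      1     0 ]
  [ 0     0   11/6   11/3   1/3 ]
r3 → 2·r3
  [ 1  -1/3    4/3   11/3   1/3 ]
  [ 0     1  -11/4  -11/2  -1/2 ]
  [ 0     0      1      2     0 ]
  [ 0     0   11/6   11/3   1/3 ]
r4 → r4 − 11/6·r3
  [ 1  -1/3    4/3   11/3   1/3 ]
  [ 0     1  -11/4  -11/2  -1/2 ]
  [ 0     0      1      2     0 ]
  [ 0     0      0      0   1/3 ]
r4 → 3·r4
  [ 1  -1/3    4/3   11/3   1/3 ]
  [ 0     1  -11/4  -11/2  -1/2 ]
  [ 0     0      1      2     0 ]
  [ 0     0      0      0     1 ]
r2 → r2 + 1/2·r4
  [ 1  -1/3    4/3   11/3  1/3 ]
  [ 0     1  -11/4  -11/2    0 ]
  [ 0     0      1      2    0 ]
  [ 0     0      0      0    1 ]
r1 → r1 − 1/3·r4
  [ 1  -1/3    4/3   11/3  0 ]
  [ 0     1  -11/4  -11/2  0 ]
  [ 0     0      1      2  0 ]
  [ 0     0      0      0  1 ]
r2 → r2 + 11/4·r3
  [ 1  -1/3  4/3  11/3  0 ]
  [ 0     1    0     0  0 ]
  [ 0     0    1     2  0 ]
  [ 0     0    0     0  1 ]
r1 → r1 − 4/3·r3
  [ 1  -1/3  0  1  0 ]
  [ 0     1  0  0  0 ]
  [ 0     0  1  2  0 ]
  [ 0     0  0  0  1 ]
r1 → r1 + 1/3·r2
  [ 1  0  0  1  0 ]
  [ 0  1  0  0  0 ]
  [ 0  0  1  2  0 ]
  [ 0  0  0  0  1 ]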